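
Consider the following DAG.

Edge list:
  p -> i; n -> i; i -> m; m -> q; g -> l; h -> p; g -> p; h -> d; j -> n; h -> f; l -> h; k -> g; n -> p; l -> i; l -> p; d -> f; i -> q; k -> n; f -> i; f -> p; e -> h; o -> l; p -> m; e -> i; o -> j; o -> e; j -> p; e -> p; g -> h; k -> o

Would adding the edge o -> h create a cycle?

No

Adding o→h creates a cycle iff h can already reach o.
Explore from h: no path reaches o. The graph stays acyclic.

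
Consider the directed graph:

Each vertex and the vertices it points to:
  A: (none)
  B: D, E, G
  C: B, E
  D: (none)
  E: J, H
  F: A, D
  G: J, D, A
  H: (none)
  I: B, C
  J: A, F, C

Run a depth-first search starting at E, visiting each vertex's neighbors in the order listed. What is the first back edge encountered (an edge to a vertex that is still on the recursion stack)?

DFS from E (visiting each vertex's neighbors in the order listed); mark gray on enter, black on exit:
E gray
  J gray
    A gray
    A black
    F gray
      F→A: A black — skip
      D gray
      D black
    F black
    C gray
      B gray
        B→D: D black — skip
        B→E: E is gray → back edge
First back edge: B → E.

B->E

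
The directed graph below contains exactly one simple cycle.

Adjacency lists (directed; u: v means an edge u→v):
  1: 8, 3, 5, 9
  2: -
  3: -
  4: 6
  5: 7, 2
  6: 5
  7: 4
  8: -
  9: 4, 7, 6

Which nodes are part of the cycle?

DFS with gray/black marking from 5:
5 gray
  7 gray
    4 gray
      6 gray
        6→5: 5 is gray → back edge
Back edge closes the cycle 5 → 7 → 4 → 6 → 5; its vertices are {4, 5, 6, 7}.

4, 5, 6, 7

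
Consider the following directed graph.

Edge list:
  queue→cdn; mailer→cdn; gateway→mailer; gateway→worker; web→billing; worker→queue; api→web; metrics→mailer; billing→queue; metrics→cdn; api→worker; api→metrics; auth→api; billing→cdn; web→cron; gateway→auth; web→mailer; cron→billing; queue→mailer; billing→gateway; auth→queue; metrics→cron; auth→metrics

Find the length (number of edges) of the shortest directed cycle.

For each vertex v, BFS finds the shortest path from v back to v.
The shortest such closed walk is gateway → auth → metrics → cron → billing → gateway, length 5.

5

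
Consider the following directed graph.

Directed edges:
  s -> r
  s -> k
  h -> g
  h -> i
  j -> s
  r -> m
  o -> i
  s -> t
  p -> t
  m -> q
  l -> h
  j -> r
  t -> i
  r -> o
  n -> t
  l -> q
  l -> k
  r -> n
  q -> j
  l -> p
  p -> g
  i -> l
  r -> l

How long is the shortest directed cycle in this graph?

3

For each vertex v, BFS finds the shortest path from v back to v.
The shortest such closed walk is l → h → i → l, length 3.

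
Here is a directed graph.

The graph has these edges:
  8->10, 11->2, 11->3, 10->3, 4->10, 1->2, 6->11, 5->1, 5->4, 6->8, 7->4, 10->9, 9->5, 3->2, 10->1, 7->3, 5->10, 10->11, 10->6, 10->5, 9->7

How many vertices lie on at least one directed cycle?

A vertex is on a directed cycle iff it belongs to a strongly connected component of size ≥ 2 (or has a self-loop).
The vertices on cycles are {4, 5, 6, 7, 8, 9, 10} — 7 in total.

7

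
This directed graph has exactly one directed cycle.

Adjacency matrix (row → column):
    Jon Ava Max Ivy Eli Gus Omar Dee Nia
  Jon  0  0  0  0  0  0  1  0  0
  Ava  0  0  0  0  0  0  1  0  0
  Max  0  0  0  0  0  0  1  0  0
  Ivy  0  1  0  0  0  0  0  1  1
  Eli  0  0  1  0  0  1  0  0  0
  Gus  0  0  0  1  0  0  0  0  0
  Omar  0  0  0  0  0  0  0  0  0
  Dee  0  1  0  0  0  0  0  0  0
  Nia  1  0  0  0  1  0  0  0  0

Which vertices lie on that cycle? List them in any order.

DFS with gray/black marking from Ivy:
Ivy gray
  Dee gray
    Ava gray
      Omar gray
      Omar black
    Ava black
  Dee black
  Nia gray
    Eli gray
      Max gray
        Max→Omar: Omar black — skip
      Max black
      Gus gray
        Gus→Ivy: Ivy is gray → back edge
Back edge closes the cycle Ivy → Nia → Eli → Gus → Ivy; its vertices are {Eli, Gus, Ivy, Nia}.

Eli, Gus, Ivy, Nia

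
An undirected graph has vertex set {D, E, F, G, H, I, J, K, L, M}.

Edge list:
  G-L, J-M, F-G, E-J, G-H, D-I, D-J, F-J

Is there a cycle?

DFS, tracking each vertex's parent; an edge to a visited non-parent vertex closes a cycle.
Start from E:
visit E (parent –)
  visit J (parent E)
    visit F (parent J)
      visit G (parent F)
        visit H (parent G)
          H–G: parent, skip
        G–F: parent, skip
        visit L (parent G)
          L–G: parent, skip
      F–J: parent, skip
    visit M (parent J)
      M–J: parent, skip
    visit D (parent J)
      D–J: parent, skip
      visit I (parent D)
        I–D: parent, skip
    J–E: parent, skip
visit K (parent –)
No non-parent visited neighbor found — the graph is a forest.

No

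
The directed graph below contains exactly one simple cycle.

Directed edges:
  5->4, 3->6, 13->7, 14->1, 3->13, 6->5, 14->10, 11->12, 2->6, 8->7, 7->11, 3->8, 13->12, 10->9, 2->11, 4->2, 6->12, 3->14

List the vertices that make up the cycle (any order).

DFS with gray/black marking from 6:
6 gray
  5 gray
    4 gray
      2 gray
        2→6: 6 is gray → back edge
Back edge closes the cycle 6 → 5 → 4 → 2 → 6; its vertices are {2, 4, 5, 6}.

2, 4, 5, 6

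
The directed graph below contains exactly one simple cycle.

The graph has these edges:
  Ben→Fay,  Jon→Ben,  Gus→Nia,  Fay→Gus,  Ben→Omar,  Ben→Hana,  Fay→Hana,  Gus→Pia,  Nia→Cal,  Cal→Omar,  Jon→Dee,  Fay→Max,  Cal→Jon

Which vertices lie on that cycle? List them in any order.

DFS with gray/black marking from Fay:
Fay gray
  Gus gray
    Nia gray
      Cal gray
        Jon gray
          Dee gray
          Dee black
          Ben gray
            Ben→Fay: Fay is gray → back edge
Back edge closes the cycle Fay → Gus → Nia → Cal → Jon → Ben → Fay; its vertices are {Ben, Cal, Fay, Gus, Jon, Nia}.

Ben, Cal, Fay, Gus, Jon, Nia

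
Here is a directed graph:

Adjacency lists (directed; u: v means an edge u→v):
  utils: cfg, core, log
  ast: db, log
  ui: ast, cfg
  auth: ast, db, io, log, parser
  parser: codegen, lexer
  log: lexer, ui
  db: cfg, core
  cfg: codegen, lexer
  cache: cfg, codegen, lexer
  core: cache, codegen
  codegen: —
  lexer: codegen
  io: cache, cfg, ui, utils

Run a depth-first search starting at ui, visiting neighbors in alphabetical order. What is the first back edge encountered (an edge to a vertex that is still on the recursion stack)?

log→ui

DFS from ui (visiting neighbors in alphabetical order); mark gray on enter, black on exit:
ui gray
  ast gray
    db gray
      cfg gray
        codegen gray
        codegen black
        lexer gray
          lexer→codegen: codegen black — skip
        lexer black
      cfg black
      core gray
        cache gray
          cache→cfg: cfg black — skip
          cache→codegen: codegen black — skip
          cache→lexer: lexer black — skip
        cache black
        core→codegen: codegen black — skip
      core black
    db black
    log gray
      log→lexer: lexer black — skip
      log→ui: ui is gray → back edge
First back edge: log → ui.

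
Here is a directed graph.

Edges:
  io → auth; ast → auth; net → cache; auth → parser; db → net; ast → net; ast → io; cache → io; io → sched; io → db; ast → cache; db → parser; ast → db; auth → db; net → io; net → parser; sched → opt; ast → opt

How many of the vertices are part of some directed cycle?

A vertex is on a directed cycle iff it belongs to a strongly connected component of size ≥ 2 (or has a self-loop).
The vertices on cycles are {db, io, net, auth, cache} — 5 in total.

5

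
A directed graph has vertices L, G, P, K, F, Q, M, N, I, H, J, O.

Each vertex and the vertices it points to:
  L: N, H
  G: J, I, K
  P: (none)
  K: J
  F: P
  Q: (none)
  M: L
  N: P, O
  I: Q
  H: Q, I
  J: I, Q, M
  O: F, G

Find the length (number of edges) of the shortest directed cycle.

For each vertex v, BFS finds the shortest path from v back to v.
The shortest such closed walk is L → N → O → G → J → M → L, length 6.

6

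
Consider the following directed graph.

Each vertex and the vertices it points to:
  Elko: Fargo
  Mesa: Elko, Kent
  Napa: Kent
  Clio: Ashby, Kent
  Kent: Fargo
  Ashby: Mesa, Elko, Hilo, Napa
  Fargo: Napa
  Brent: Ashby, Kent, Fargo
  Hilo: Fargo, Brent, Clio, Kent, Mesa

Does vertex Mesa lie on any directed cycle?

No

Mesa lies on a cycle iff there is a path from Mesa back to itself.
Exploring from Mesa, it never reaches itself; equivalently, its strongly connected component is a singleton.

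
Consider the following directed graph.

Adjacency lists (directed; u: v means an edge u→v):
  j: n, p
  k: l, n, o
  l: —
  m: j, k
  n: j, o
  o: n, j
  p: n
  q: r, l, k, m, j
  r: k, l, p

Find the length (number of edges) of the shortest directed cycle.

2

For each vertex v, BFS finds the shortest path from v back to v.
The shortest such closed walk is n → o → n, length 2.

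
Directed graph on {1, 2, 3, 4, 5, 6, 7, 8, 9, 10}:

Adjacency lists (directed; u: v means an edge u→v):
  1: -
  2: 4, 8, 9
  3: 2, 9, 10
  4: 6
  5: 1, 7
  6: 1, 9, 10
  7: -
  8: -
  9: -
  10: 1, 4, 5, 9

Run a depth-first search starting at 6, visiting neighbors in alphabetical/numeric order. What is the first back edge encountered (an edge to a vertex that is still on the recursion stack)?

DFS from 6 (visiting neighbors in alphabetical/numeric order); mark gray on enter, black on exit:
6 gray
  1 gray
  1 black
  9 gray
  9 black
  10 gray
    10→1: 1 black — skip
    4 gray
      4→6: 6 is gray → back edge
First back edge: 4 → 6.

4->6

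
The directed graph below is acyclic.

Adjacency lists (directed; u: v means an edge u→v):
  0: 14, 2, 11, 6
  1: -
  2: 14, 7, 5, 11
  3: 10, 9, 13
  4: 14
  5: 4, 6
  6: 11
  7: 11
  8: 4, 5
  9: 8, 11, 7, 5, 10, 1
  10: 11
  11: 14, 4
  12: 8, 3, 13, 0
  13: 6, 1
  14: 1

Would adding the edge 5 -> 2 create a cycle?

Adding 5→2 creates a cycle iff 2 can already reach 5.
Path from 2: 2 → 5.
So 2 → … → 5 → 2 is a cycle.

Yes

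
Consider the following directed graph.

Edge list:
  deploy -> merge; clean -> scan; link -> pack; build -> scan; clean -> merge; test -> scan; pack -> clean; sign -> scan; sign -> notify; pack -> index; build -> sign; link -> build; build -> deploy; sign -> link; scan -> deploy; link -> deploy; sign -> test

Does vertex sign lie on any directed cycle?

Yes

sign is on a cycle iff sign can reach itself via ≥1 edge.
sign → link → build → sign — yes.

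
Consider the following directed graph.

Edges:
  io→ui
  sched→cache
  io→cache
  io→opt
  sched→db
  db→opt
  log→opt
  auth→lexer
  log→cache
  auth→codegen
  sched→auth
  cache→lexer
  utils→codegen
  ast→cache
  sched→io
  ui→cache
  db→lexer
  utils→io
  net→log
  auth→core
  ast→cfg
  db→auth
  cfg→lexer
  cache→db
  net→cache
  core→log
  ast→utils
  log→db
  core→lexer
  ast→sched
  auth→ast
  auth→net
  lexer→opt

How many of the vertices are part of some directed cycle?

11

A vertex is on a directed cycle iff it belongs to a strongly connected component of size ≥ 2 (or has a self-loop).
The vertices on cycles are {db, io, ui, ast, log, net, auth, core, cache, sched, utils} — 11 in total.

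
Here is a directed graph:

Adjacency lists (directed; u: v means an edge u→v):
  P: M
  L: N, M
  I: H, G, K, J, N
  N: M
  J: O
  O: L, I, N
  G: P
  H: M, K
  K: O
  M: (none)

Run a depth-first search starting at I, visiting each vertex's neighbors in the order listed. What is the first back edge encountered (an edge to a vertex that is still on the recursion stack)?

O→I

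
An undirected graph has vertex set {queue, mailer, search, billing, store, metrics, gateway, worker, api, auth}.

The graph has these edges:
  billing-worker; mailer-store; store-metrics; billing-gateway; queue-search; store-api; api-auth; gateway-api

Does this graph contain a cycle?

No

DFS, tracking each vertex's parent; an edge to a visited non-parent vertex closes a cycle.
Start from worker:
visit worker (parent –)
  visit billing (parent worker)
    billing–worker: parent, skip
    visit gateway (parent billing)
      gateway–billing: parent, skip
      visit api (parent gateway)
        visit auth (parent api)
          auth–api: parent, skip
        api–gateway: parent, skip
        visit store (parent api)
          visit metrics (parent store)
            metrics–store: parent, skip
          visit mailer (parent store)
            mailer–store: parent, skip
          store–api: parent, skip
visit queue (parent –)
  visit search (parent queue)
    search–queue: parent, skip
No non-parent visited neighbor found — the graph is a forest.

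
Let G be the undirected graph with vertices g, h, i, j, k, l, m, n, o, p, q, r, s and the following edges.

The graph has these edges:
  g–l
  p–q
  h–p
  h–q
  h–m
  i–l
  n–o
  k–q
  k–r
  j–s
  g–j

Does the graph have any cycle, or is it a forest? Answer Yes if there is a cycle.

DFS, tracking each vertex's parent; an edge to a visited non-parent vertex closes a cycle.
Start from q:
visit q (parent –)
  visit k (parent q)
    visit r (parent k)
      r–k: parent, skip
    k–q: parent, skip
  visit h (parent q)
    visit p (parent h)
      p–h: parent, skip
      p–q: q visited and ≠ parent → cycle
Cycle: q – h – p – q.

Yes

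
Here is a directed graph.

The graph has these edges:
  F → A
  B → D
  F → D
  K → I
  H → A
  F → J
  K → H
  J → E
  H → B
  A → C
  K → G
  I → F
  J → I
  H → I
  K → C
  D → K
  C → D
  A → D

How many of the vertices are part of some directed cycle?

A vertex is on a directed cycle iff it belongs to a strongly connected component of size ≥ 2 (or has a self-loop).
The vertices on cycles are {A, B, C, D, F, H, I, J, K} — 9 in total.

9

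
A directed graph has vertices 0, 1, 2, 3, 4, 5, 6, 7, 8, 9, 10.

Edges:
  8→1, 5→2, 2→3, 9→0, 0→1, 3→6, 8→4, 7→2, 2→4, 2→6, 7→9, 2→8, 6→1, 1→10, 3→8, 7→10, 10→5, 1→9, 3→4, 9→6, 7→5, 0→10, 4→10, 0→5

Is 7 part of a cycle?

No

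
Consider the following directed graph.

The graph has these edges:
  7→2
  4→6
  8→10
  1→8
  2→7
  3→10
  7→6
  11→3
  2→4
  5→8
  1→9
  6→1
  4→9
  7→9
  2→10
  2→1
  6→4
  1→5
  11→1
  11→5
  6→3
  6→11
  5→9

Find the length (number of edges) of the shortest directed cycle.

2

For each vertex v, BFS finds the shortest path from v back to v.
The shortest such closed walk is 2 → 7 → 2, length 2.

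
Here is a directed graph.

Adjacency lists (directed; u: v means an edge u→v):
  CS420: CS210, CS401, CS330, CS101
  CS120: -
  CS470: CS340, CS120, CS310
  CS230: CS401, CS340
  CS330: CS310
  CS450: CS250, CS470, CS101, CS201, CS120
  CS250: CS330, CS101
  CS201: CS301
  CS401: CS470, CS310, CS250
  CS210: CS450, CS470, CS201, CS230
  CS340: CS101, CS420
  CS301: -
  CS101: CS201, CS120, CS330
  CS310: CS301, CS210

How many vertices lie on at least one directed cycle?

A vertex is on a directed cycle iff it belongs to a strongly connected component of size ≥ 2 (or has a self-loop).
The vertices on cycles are {CS101, CS210, CS230, CS250, CS310, CS330, CS340, CS401, CS420, CS450, CS470} — 11 in total.

11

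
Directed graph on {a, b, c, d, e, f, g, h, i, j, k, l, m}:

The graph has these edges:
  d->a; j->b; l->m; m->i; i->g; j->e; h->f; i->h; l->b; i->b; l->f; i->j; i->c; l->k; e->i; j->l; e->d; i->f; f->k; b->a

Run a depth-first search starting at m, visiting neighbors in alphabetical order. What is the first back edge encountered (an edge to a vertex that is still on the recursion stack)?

e->i

DFS from m (visiting neighbors in alphabetical order); mark gray on enter, black on exit:
m gray
  i gray
    b gray
      a gray
      a black
    b black
    c gray
    c black
    f gray
      k gray
      k black
    f black
    g gray
    g black
    h gray
      h→f: f black — skip
    h black
    j gray
      j→b: b black — skip
      e gray
        d gray
          d→a: a black — skip
        d black
        e→i: i is gray → back edge
First back edge: e → i.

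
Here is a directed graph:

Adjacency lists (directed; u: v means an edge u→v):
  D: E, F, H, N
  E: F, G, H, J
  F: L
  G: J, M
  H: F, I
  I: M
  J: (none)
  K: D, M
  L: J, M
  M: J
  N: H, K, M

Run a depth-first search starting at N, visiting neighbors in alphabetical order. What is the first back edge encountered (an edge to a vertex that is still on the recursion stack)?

D→N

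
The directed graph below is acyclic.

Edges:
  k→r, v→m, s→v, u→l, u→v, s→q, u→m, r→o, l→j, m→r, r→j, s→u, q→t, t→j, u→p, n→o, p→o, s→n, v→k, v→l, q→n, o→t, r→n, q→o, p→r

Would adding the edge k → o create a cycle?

Adding k→o creates a cycle iff o can already reach k.
Explore from o: no path reaches k. The graph stays acyclic.

No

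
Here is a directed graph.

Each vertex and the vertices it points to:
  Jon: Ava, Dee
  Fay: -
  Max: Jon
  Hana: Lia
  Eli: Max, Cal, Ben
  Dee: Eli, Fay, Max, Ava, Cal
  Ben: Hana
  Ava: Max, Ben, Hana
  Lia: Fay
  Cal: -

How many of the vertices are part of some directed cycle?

A vertex is on a directed cycle iff it belongs to a strongly connected component of size ≥ 2 (or has a self-loop).
The vertices on cycles are {Ava, Dee, Eli, Jon, Max} — 5 in total.

5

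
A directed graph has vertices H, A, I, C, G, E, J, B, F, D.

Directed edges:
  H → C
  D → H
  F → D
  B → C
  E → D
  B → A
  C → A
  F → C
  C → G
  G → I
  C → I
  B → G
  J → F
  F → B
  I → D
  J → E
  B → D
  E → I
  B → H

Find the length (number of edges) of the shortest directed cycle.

4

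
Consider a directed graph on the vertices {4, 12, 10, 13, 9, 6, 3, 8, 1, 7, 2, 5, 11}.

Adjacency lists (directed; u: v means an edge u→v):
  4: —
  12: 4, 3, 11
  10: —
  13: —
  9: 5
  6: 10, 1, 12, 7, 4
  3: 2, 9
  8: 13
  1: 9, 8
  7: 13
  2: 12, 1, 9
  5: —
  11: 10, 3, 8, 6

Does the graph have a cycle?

Yes

DFS with white/gray/black marking, starting from 5:
5 gray
5 black
4 gray
4 black
12 gray
  12→4: 4 black — skip
  3 gray
    2 gray
      2→12: 12 is gray → back edge
Back edge found, so a cycle exists: 12 → 3 → 2 → 12.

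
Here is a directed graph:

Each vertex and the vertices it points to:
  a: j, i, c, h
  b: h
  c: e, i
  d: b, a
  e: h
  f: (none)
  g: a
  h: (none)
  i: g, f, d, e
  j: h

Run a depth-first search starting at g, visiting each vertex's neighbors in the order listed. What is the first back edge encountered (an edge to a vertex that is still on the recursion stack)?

i->g

DFS from g (visiting each vertex's neighbors in the order listed); mark gray on enter, black on exit:
g gray
  a gray
    j gray
      h gray
      h black
    j black
    i gray
      i→g: g is gray → back edge
First back edge: i → g.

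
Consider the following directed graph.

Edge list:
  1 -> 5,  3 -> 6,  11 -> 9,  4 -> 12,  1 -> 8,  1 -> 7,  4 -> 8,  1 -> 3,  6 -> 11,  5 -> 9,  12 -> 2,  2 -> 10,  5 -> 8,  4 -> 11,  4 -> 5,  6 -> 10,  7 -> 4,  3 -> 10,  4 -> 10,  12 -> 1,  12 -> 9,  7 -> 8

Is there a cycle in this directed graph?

DFS with white/gray/black marking, starting from 7:
7 gray
  4 gray
    10 gray
    10 black
    5 gray
      9 gray
      9 black
      8 gray
      8 black
    5 black
    12 gray
      1 gray
        1→7: 7 is gray → back edge
Back edge found, so a cycle exists: 7 → 4 → 12 → 1 → 7.

Yes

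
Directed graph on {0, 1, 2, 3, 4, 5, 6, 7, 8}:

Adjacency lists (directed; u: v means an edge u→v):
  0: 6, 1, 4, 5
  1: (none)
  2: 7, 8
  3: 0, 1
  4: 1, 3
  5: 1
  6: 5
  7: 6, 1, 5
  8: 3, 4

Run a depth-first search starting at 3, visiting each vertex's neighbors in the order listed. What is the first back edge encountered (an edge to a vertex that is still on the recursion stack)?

4→3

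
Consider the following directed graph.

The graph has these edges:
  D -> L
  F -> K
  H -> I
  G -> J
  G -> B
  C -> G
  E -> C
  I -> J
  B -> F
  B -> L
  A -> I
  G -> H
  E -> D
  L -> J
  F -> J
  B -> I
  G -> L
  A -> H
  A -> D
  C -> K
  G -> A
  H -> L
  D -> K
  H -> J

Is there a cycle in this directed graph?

DFS with white/gray/black marking, starting from E:
E gray
  C gray
    K gray
    K black
    G gray
      B gray
        L gray
          J gray
          J black
        L black
        I gray
          I→J: J black — skip
        I black
        F gray
          F→J: J black — skip
          F→K: K black — skip
        F black
      B black
      H gray
        H→L: L black — skip
        H→I: I black — skip
        H→J: J black — skip
      H black
      A gray
        D gray
          D→L: L black — skip
          D→K: K black — skip
        D black
        A→H: H black — skip
        A→I: I black — skip
      A black
      G→J: J black — skip
      G→L: L black — skip
    G black
  C black
  E→D: D black — skip
E black
Every edge goes to a white or black vertex — no back edge, so the graph is acyclic.

No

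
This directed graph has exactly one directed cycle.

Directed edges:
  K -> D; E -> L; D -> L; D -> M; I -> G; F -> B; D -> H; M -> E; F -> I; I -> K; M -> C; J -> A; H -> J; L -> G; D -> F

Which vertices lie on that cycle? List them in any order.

D, F, I, K

DFS with gray/black marking from D:
D gray
  F gray
    I gray
      K gray
        K→D: D is gray → back edge
Back edge closes the cycle D → F → I → K → D; its vertices are {D, F, I, K}.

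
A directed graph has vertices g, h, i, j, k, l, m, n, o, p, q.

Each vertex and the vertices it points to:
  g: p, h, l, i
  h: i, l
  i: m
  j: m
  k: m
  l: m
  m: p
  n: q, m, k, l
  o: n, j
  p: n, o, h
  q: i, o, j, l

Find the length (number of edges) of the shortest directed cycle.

3

For each vertex v, BFS finds the shortest path from v back to v.
The shortest such closed walk is p → n → m → p, length 3.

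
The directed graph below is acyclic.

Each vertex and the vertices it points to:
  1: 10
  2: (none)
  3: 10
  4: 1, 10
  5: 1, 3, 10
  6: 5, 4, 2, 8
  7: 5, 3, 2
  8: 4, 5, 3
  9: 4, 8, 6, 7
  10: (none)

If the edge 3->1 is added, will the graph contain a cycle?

No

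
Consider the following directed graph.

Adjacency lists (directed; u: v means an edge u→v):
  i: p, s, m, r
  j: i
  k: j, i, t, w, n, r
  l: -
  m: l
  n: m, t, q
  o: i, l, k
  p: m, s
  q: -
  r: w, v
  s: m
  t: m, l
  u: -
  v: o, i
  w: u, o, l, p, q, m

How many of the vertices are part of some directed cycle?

A vertex is on a directed cycle iff it belongs to a strongly connected component of size ≥ 2 (or has a self-loop).
The vertices on cycles are {i, j, k, o, r, v, w} — 7 in total.

7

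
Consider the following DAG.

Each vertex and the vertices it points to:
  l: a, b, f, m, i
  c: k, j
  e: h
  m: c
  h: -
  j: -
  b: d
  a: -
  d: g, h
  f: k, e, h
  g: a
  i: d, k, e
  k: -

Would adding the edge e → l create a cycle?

Yes

Adding e→l creates a cycle iff l can already reach e.
Path from l: l → i → e.
So l → … → e → l is a cycle.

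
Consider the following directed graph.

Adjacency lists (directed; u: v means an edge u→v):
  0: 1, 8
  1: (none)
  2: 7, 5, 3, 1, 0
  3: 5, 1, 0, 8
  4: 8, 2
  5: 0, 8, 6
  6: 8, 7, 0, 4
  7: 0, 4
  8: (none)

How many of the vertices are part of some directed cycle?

6

A vertex is on a directed cycle iff it belongs to a strongly connected component of size ≥ 2 (or has a self-loop).
The vertices on cycles are {2, 3, 4, 5, 6, 7} — 6 in total.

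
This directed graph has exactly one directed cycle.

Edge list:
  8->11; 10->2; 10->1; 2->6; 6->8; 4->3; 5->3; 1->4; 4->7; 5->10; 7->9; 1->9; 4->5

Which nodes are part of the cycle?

DFS with gray/black marking from 10:
10 gray
  2 gray
    6 gray
      8 gray
        11 gray
        11 black
      8 black
    6 black
  2 black
  1 gray
    4 gray
      5 gray
        5→10: 10 is gray → back edge
Back edge closes the cycle 10 → 1 → 4 → 5 → 10; its vertices are {1, 4, 5, 10}.

1, 4, 5, 10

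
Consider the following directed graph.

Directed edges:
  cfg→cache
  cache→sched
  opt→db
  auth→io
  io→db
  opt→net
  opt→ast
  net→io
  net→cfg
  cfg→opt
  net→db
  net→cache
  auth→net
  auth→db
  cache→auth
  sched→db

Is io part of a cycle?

No

io lies on a cycle iff there is a path from io back to itself.
Exploring from io, it never reaches itself; equivalently, its strongly connected component is a singleton.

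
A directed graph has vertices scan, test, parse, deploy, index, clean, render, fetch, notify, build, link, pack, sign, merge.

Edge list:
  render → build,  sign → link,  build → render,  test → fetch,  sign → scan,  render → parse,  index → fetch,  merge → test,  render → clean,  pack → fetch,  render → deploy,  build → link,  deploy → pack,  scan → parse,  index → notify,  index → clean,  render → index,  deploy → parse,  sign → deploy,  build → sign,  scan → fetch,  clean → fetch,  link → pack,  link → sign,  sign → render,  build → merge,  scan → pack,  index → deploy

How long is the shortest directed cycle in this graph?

2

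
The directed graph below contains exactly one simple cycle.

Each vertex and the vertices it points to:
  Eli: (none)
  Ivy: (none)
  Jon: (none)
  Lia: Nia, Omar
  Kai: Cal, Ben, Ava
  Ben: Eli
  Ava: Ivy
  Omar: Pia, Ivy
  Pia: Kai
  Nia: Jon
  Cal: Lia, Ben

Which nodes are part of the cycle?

DFS with gray/black marking from Kai:
Kai gray
  Cal gray
    Lia gray
      Nia gray
        Jon gray
        Jon black
      Nia black
      Omar gray
        Pia gray
          Pia→Kai: Kai is gray → back edge
Back edge closes the cycle Kai → Cal → Lia → Omar → Pia → Kai; its vertices are {Cal, Kai, Lia, Pia, Omar}.

Cal, Kai, Lia, Pia, Omar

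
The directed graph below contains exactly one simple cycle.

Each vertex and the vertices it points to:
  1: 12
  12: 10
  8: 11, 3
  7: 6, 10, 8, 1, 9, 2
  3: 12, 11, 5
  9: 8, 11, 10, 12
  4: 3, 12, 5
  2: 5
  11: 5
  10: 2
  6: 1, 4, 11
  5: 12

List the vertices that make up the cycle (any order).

2, 5, 10, 12

DFS with gray/black marking from 10:
10 gray
  2 gray
    5 gray
      12 gray
        12→10: 10 is gray → back edge
Back edge closes the cycle 10 → 2 → 5 → 12 → 10; its vertices are {2, 5, 10, 12}.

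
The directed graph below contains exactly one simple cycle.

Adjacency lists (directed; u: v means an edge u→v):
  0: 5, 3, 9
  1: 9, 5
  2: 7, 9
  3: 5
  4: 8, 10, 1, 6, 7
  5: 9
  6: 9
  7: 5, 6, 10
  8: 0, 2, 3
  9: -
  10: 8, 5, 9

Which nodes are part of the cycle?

DFS with gray/black marking from 8:
8 gray
  0 gray
    5 gray
      9 gray
      9 black
    5 black
    3 gray
      3→5: 5 black — skip
    3 black
    0→9: 9 black — skip
  0 black
  2 gray
    7 gray
      7→5: 5 black — skip
      6 gray
        6→9: 9 black — skip
      6 black
      10 gray
        10→8: 8 is gray → back edge
Back edge closes the cycle 8 → 2 → 7 → 10 → 8; its vertices are {2, 7, 8, 10}.

2, 7, 8, 10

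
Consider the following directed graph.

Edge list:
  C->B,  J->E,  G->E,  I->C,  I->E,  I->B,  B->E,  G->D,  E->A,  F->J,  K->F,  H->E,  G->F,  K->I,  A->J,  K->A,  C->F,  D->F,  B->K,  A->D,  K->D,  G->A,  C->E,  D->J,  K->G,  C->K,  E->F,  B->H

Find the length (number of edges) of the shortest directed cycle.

For each vertex v, BFS finds the shortest path from v back to v.
The shortest such closed walk is K → I → C → K, length 3.

3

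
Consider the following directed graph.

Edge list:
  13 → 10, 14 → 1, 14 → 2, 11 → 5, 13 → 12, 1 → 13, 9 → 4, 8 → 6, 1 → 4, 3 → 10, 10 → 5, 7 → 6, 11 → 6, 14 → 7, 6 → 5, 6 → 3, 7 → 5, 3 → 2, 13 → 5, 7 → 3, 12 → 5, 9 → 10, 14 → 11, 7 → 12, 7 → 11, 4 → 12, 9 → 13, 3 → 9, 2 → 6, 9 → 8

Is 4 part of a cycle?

4 lies on a cycle iff there is a path from 4 back to itself.
Exploring from 4, it never reaches itself; equivalently, its strongly connected component is a singleton.

No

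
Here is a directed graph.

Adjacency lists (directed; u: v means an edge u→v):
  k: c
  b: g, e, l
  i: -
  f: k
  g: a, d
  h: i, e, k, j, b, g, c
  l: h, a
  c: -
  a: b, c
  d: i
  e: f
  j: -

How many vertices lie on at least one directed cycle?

5

A vertex is on a directed cycle iff it belongs to a strongly connected component of size ≥ 2 (or has a self-loop).
The vertices on cycles are {a, b, g, h, l} — 5 in total.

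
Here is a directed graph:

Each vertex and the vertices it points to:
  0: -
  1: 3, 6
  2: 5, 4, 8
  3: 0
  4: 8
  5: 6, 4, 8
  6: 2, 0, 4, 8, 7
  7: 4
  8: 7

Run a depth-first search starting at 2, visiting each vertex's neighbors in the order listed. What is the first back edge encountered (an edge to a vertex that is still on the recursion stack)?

6→2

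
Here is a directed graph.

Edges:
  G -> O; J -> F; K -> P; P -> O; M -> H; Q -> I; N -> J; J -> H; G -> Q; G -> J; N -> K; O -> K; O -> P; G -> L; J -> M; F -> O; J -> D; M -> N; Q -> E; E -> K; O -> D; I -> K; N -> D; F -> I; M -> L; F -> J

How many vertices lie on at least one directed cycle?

A vertex is on a directed cycle iff it belongs to a strongly connected component of size ≥ 2 (or has a self-loop).
The vertices on cycles are {F, J, K, M, N, O, P} — 7 in total.

7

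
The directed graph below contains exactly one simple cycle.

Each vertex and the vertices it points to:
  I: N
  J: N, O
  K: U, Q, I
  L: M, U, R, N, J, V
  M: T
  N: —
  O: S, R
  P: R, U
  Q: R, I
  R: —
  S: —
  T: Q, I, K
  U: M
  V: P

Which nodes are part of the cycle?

DFS with gray/black marking from M:
M gray
  T gray
    Q gray
      R gray
      R black
      I gray
        N gray
        N black
      I black
    Q black
    T→I: I black — skip
    K gray
      U gray
        U→M: M is gray → back edge
Back edge closes the cycle M → T → K → U → M; its vertices are {K, M, T, U}.

K, M, T, U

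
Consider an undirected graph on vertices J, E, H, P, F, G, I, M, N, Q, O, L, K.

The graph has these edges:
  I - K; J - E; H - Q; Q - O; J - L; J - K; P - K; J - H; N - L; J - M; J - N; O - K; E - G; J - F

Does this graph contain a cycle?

Yes

DFS, tracking each vertex's parent; an edge to a visited non-parent vertex closes a cycle.
Start from F:
visit F (parent –)
  visit J (parent F)
    visit N (parent J)
      visit L (parent N)
        L–N: parent, skip
        L–J: J visited and ≠ parent → cycle
Cycle: J – N – L – J.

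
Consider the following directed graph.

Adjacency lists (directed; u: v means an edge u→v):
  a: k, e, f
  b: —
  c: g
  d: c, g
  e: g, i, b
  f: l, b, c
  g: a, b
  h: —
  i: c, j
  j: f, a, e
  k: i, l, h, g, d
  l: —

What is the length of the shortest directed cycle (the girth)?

3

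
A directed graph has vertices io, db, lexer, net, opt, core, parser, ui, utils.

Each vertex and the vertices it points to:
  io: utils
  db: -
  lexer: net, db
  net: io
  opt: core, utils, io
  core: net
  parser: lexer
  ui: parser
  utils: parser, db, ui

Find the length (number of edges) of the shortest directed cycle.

5

For each vertex v, BFS finds the shortest path from v back to v.
The shortest such closed walk is utils → parser → lexer → net → io → utils, length 5.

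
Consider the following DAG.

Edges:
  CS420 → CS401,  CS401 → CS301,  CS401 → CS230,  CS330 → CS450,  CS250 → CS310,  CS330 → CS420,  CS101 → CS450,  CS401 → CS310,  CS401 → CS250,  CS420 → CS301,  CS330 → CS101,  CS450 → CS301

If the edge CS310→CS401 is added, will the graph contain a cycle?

Adding CS310→CS401 creates a cycle iff CS401 can already reach CS310.
Path from CS401: CS401 → CS310.
So CS401 → … → CS310 → CS401 is a cycle.

Yes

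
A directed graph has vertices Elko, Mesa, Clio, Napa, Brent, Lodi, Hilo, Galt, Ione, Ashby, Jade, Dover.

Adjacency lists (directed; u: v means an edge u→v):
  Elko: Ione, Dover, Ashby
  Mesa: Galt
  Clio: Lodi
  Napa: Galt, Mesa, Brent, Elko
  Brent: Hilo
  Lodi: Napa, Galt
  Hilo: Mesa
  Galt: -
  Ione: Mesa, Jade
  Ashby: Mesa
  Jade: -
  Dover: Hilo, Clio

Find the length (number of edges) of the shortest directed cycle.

5

For each vertex v, BFS finds the shortest path from v back to v.
The shortest such closed walk is Napa → Elko → Dover → Clio → Lodi → Napa, length 5.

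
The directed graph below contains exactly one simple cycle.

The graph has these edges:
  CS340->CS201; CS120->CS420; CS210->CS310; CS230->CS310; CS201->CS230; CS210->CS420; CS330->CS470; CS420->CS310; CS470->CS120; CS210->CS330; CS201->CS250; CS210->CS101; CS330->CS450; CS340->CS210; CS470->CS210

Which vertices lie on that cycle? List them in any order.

DFS with gray/black marking from CS210:
CS210 gray
  CS310 gray
  CS310 black
  CS420 gray
    CS420→CS310: CS310 black — skip
  CS420 black
  CS330 gray
    CS450 gray
    CS450 black
    CS470 gray
      CS120 gray
        CS120→CS420: CS420 black — skip
      CS120 black
      CS470→CS210: CS210 is gray → back edge
Back edge closes the cycle CS210 → CS330 → CS470 → CS210; its vertices are {CS210, CS330, CS470}.

CS210, CS330, CS470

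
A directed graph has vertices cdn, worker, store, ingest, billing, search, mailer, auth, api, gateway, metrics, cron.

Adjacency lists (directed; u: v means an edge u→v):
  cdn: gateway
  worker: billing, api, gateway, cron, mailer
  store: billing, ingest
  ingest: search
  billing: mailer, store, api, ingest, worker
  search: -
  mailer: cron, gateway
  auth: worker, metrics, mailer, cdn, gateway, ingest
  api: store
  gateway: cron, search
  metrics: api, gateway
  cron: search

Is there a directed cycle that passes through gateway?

gateway lies on a cycle iff there is a path from gateway back to itself.
Exploring from gateway, it never reaches itself; equivalently, its strongly connected component is a singleton.

No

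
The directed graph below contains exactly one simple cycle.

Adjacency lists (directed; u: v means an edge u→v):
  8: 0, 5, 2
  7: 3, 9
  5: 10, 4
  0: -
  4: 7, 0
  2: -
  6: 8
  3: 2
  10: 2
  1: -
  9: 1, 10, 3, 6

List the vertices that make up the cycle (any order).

DFS with gray/black marking from 5:
5 gray
  10 gray
    2 gray
    2 black
  10 black
  4 gray
    7 gray
      3 gray
        3→2: 2 black — skip
      3 black
      9 gray
        1 gray
        1 black
        9→10: 10 black — skip
        9→3: 3 black — skip
        6 gray
          8 gray
            0 gray
            0 black
            8→5: 5 is gray → back edge
Back edge closes the cycle 5 → 4 → 7 → 9 → 6 → 8 → 5; its vertices are {4, 5, 6, 7, 8, 9}.

4, 5, 6, 7, 8, 9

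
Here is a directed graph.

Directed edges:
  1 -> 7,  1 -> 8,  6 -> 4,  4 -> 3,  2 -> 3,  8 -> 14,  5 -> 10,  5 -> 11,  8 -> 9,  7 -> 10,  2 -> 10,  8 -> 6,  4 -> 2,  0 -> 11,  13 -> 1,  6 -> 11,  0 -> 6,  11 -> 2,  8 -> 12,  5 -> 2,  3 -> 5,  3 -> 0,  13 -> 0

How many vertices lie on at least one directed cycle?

A vertex is on a directed cycle iff it belongs to a strongly connected component of size ≥ 2 (or has a self-loop).
The vertices on cycles are {0, 2, 3, 4, 5, 6, 11} — 7 in total.

7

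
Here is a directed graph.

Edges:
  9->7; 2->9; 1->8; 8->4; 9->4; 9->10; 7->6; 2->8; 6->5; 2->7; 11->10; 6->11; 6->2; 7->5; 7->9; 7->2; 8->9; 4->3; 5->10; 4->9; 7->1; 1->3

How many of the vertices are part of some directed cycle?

7

A vertex is on a directed cycle iff it belongs to a strongly connected component of size ≥ 2 (or has a self-loop).
The vertices on cycles are {1, 2, 4, 6, 7, 8, 9} — 7 in total.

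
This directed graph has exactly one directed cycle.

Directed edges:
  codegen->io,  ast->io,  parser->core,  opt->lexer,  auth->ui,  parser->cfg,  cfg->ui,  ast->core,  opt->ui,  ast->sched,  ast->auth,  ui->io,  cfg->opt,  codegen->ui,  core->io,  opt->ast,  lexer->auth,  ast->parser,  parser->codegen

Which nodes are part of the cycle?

DFS with gray/black marking from opt:
opt gray
  ui gray
    io gray
    io black
  ui black
  ast gray
    auth gray
      auth→ui: ui black — skip
    auth black
    ast→io: io black — skip
    sched gray
    sched black
    parser gray
      core gray
        core→io: io black — skip
      core black
      cfg gray
        cfg→ui: ui black — skip
        cfg→opt: opt is gray → back edge
Back edge closes the cycle opt → ast → parser → cfg → opt; its vertices are {ast, cfg, opt, parser}.

ast, cfg, opt, parser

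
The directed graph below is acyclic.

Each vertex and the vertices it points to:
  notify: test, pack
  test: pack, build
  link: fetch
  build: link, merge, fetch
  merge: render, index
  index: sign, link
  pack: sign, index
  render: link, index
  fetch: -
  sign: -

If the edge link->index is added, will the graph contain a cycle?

Yes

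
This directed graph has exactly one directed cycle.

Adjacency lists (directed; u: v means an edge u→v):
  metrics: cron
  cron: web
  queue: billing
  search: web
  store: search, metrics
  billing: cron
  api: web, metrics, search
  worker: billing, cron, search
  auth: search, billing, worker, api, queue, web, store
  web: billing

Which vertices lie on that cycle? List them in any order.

web, cron, billing

DFS with gray/black marking from cron:
cron gray
  web gray
    billing gray
      billing→cron: cron is gray → back edge
Back edge closes the cycle cron → web → billing → cron; its vertices are {web, cron, billing}.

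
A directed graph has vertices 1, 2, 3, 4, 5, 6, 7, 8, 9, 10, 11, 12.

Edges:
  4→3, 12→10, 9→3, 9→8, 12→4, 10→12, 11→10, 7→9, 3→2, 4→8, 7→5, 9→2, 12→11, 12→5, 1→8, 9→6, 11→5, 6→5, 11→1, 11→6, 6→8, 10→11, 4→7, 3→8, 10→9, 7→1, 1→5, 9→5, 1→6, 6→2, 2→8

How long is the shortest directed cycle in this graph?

For each vertex v, BFS finds the shortest path from v back to v.
The shortest such closed walk is 11 → 10 → 11, length 2.

2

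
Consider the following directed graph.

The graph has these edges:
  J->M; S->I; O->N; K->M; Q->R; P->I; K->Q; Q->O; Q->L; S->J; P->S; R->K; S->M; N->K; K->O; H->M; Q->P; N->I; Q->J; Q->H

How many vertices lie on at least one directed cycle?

5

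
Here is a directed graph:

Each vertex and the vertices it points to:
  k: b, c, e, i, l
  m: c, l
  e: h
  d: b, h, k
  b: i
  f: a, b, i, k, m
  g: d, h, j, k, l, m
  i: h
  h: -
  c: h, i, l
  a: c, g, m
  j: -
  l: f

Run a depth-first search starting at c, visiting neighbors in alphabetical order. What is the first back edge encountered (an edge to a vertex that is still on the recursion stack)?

a->c

DFS from c (visiting neighbors in alphabetical order); mark gray on enter, black on exit:
c gray
  h gray
  h black
  i gray
    i→h: h black — skip
  i black
  l gray
    f gray
      a gray
        a→c: c is gray → back edge
First back edge: a → c.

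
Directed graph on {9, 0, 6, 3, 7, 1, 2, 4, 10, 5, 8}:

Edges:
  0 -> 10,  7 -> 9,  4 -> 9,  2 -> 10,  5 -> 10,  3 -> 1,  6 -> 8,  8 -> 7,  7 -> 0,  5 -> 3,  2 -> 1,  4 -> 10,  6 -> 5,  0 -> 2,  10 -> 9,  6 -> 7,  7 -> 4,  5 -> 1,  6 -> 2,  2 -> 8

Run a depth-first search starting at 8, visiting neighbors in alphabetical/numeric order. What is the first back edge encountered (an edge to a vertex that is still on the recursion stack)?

DFS from 8 (visiting neighbors in alphabetical/numeric order); mark gray on enter, black on exit:
8 gray
  7 gray
    0 gray
      2 gray
        1 gray
        1 black
        2→8: 8 is gray → back edge
First back edge: 2 → 8.

2→8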